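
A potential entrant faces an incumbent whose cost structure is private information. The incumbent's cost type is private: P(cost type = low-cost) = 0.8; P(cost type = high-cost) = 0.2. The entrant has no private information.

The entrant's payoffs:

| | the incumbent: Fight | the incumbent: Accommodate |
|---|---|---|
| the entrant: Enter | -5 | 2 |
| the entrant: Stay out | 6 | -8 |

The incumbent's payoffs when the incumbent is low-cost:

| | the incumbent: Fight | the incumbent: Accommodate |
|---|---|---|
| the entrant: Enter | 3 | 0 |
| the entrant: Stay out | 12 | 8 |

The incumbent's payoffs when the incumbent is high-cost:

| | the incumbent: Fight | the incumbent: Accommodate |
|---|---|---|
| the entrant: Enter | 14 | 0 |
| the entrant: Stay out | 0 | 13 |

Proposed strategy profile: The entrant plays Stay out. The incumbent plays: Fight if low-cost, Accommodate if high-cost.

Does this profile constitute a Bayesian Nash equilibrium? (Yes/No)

The entrant plays Stay out: E[Stay out] = 0.8·(6) + 0.2·(-8) = 3.2; E[Enter] = -3.6. Best-responding. ✓
The incumbent (cost type low-cost), facing Stay out: Fight gives 12, Accommodate gives 8. Proposed Fight is best. ✓
The incumbent (cost type high-cost), facing Stay out: Fight gives 0, Accommodate gives 13. Proposed Accommodate is best. ✓

Yes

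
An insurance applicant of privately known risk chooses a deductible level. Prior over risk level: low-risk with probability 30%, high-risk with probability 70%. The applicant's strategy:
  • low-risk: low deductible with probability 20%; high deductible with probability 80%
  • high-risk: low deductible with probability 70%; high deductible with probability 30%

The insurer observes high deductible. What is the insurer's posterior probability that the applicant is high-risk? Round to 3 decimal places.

P(high deductible) = 0.3·0.8 + 0.7·0.3 = 0.45
P(high-risk | high deductible) = (0.7·0.3) / 0.45 = 0.21 / 0.45 = 0.466667

0.467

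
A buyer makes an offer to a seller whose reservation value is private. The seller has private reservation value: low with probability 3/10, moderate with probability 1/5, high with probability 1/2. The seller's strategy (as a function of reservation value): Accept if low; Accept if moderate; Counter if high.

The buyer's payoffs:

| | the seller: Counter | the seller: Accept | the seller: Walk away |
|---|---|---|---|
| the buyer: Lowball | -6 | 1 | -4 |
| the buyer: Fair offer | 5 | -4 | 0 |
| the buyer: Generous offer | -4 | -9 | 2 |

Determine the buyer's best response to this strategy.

Fair offer

Compute the buyer's expected payoff for each action, taking the expectation over the seller's type.
E[Lowball] = 3/10·(1) + 1/5·(1) + 1/2·(-6) = -5/2
E[Fair offer] = 3/10·(-4) + 1/5·(-4) + 1/2·(5) = 1/2
E[Generous offer] = 3/10·(-9) + 1/5·(-9) + 1/2·(-4) = -13/2
Best response: Fair offer (1/2 is the largest).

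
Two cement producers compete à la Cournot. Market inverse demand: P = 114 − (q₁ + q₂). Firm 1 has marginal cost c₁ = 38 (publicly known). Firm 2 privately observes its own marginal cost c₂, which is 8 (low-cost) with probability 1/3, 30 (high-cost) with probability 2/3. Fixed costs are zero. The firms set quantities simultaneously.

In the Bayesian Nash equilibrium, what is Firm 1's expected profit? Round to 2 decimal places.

408.94

Each type of Firm 2 best-responds to q₁; Firm 1 best-responds to the expected q₂ over Firm 2's types.
Firm 2 with cost c maximizes (114 − (q₁+q₂) − c)·q₂, giving q₂(c) = (114 − c − q₁)/2.
E[c₂] = 1/3·8 + 2/3·30 = 22.6667
Firm 1's FOC against E[q₂] yields q₁ = (114 − 2·38 + E[c₂])/3 = (114 − 76 + 22.6667)/3 = 20.2222.
E[P] = 114 − (q₁ + E[q₂]) = 58.2222; Firm 1's expected profit = (E[P] − 38)·q₁ = (58.2222 − 38)·20.2222 = 408.938.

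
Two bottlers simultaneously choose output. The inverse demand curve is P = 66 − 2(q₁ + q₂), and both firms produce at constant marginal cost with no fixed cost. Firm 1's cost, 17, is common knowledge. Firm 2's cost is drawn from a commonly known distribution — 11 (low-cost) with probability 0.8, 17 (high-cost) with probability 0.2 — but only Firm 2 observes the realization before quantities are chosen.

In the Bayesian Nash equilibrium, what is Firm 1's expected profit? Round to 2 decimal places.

108.54

Firm 2 with cost c maximizes (66 − 2(q₁+q₂) − c)·q₂, giving q₂(c) = (66 − c − 2q₁)/4.
E[c₂] = 0.8·11 + 0.2·17 = 12.2
Firm 1's FOC against E[q₂] yields q₁ = (66 − 2·17 + E[c₂])/6 = (66 − 34 + 12.2)/6 = 7.36667.
E[P] = 66 − 2·(q₁ + E[q₂]) = 31.7333; Firm 1's expected profit = (E[P] − 17)·q₁ = (31.7333 − 17)·7.36667 = 108.536.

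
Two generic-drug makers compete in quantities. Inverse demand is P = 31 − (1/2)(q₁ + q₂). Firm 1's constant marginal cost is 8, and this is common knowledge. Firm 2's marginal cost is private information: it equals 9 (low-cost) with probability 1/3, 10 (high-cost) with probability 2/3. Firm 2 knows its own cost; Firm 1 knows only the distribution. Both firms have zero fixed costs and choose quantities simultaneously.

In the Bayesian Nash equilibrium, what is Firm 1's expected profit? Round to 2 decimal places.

Type-c best response for Firm 2: q₂(c) = (31 − c) − q₁/2.
Firm 1 maximizes expected profit; its first-order condition is 31 − q₁ − (1/2)E[q₂] − 8 = 0.
Substituting E[q₂] and solving: E[c₂] = 9.66667, so q₁ = (31 − 2·8 + 9.66667)/(3/2) = 16.4444.
E[P] = 31 − (1/2)·(q₁ + E[q₂]) = 16.2222; Firm 1's expected profit = (E[P] − 8)·q₁ = (16.2222 − 8)·16.4444 = 135.21.

135.21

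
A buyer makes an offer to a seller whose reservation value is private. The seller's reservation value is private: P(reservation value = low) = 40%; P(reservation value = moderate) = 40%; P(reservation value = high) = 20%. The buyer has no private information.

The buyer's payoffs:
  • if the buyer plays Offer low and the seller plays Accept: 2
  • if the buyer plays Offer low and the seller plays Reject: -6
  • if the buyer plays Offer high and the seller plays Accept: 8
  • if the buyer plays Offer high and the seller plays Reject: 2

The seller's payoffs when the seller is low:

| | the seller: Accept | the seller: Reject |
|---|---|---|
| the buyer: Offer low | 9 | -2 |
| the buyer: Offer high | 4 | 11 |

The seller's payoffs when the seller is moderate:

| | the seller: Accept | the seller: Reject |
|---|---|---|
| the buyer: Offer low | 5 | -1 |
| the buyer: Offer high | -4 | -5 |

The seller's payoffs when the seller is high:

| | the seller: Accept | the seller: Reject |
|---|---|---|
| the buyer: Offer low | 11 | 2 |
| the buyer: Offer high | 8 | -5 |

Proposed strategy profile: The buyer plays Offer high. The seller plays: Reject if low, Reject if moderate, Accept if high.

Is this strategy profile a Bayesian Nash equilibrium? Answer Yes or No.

No

The buyer plays Offer high: E[Offer high] = 0.4·(2) + 0.4·(2) + 0.2·(8) = 3.2; E[Offer low] = -4.4. Best-responding. ✓
The seller (reservation value low), facing Offer high: Accept gives 4, Reject gives 11. Proposed Reject is best. ✓
The seller (reservation value moderate), facing Offer high: Accept gives -4, Reject gives -5. Proposed Reject is not best — profitable deviation exists. ✗
The seller (reservation value high), facing Offer high: Accept gives 8, Reject gives -5. Proposed Accept is best. ✓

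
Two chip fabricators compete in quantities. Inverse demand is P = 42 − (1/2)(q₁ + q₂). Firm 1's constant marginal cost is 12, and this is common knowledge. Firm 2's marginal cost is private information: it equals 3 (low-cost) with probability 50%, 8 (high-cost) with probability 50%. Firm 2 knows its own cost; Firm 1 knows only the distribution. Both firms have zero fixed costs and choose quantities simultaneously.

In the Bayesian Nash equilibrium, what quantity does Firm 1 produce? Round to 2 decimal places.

15.67

Each type of Firm 2 best-responds to q₁; Firm 1 best-responds to the expected q₂ over Firm 2's types.
Firm 2 with cost c maximizes (42 − (1/2)(q₁+q₂) − c)·q₂, giving q₂(c) = (42 − c − (1/2)q₁).
E[c₂] = 0.5·3 + 0.5·8 = 5.5
Firm 1's FOC against E[q₂] yields q₁ = (42 − 2·12 + E[c₂])/(3/2) = (42 − 24 + 5.5)/(3/2) = 15.6667.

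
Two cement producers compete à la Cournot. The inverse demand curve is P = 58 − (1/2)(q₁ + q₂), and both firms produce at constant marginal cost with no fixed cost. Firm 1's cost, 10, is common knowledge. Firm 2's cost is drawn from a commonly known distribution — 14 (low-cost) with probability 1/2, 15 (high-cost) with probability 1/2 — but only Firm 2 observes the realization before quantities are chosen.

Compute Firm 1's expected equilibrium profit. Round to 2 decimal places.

Type-c best response for Firm 2: q₂(c) = (58 − c) − q₁/2.
Firm 1 maximizes expected profit; its first-order condition is 58 − q₁ − (1/2)E[q₂] − 10 = 0.
Substituting E[q₂] and solving: E[c₂] = 14.5, so q₁ = (58 − 2·10 + 14.5)/(3/2) = 35.
E[P] = 58 − (1/2)·(q₁ + E[q₂]) = 27.5; Firm 1's expected profit = (E[P] − 10)·q₁ = (27.5 − 10)·35 = 612.5.

612.50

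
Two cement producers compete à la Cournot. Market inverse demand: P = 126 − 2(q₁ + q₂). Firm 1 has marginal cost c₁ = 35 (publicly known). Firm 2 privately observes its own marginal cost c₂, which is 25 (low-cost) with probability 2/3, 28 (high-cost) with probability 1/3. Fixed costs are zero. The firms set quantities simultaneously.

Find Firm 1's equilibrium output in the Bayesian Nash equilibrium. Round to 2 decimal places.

Type-c best response for Firm 2: q₂(c) = (126 − c)/4 − q₁/2.
Firm 1 maximizes expected profit; its first-order condition is 126 − 4q₁ − 2E[q₂] − 35 = 0.
Substituting E[q₂] and solving: E[c₂] = 26, so q₁ = (126 − 2·35 + 26)/6 = 13.6667.

13.67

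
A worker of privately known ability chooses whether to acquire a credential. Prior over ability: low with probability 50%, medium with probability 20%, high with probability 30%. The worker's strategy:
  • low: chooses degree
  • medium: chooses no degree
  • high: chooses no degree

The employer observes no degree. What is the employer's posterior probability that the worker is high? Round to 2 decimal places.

0.60

P(no degree) = 0.5·0 + 0.2·1 + 0.3·1 = 0.5
P(high | no degree) = (0.3·1) / 0.5 = 0.3 / 0.5 = 0.6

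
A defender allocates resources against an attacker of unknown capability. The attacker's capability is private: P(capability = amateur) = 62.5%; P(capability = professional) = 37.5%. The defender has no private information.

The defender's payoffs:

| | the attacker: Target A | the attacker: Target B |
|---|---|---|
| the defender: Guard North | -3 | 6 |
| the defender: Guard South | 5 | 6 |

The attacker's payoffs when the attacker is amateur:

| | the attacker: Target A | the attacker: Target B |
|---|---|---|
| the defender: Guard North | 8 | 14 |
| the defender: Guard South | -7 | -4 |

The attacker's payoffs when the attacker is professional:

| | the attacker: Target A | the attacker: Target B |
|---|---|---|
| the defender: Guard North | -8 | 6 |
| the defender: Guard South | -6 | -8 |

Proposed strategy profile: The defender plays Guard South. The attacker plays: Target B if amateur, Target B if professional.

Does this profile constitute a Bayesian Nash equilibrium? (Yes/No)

No

The defender plays Guard South: E[Guard South] = 0.625·(6) + 0.375·(6) = 6; E[Guard North] = 6. Best-responding. ✓
The attacker (capability amateur), facing Guard South: Target A gives -7, Target B gives -4. Proposed Target B is best. ✓
The attacker (capability professional), facing Guard South: Target A gives -6, Target B gives -8. Proposed Target B is not best — profitable deviation exists. ✗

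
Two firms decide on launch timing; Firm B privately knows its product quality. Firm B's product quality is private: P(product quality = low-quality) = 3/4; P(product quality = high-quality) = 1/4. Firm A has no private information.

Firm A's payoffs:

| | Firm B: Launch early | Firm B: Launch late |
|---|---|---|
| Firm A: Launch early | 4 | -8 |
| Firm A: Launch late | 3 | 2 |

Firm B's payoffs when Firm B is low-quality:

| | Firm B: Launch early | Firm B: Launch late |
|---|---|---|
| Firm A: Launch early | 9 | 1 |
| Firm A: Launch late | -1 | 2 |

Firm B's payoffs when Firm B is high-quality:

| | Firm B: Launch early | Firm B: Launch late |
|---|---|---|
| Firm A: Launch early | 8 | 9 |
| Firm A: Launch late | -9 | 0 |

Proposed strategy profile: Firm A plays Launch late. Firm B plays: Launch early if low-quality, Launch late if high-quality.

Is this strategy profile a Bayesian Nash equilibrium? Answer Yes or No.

Firm A plays Launch late: E[Launch late] = 3/4·(3) + 1/4·(2) = 11/4; E[Launch early] = 1. Best-responding. ✓
Firm B (product quality low-quality), facing Launch late: Launch early gives -1, Launch late gives 2. Proposed Launch early is not best — profitable deviation exists. ✗
Firm B (product quality high-quality), facing Launch late: Launch early gives -9, Launch late gives 0. Proposed Launch late is best. ✓

No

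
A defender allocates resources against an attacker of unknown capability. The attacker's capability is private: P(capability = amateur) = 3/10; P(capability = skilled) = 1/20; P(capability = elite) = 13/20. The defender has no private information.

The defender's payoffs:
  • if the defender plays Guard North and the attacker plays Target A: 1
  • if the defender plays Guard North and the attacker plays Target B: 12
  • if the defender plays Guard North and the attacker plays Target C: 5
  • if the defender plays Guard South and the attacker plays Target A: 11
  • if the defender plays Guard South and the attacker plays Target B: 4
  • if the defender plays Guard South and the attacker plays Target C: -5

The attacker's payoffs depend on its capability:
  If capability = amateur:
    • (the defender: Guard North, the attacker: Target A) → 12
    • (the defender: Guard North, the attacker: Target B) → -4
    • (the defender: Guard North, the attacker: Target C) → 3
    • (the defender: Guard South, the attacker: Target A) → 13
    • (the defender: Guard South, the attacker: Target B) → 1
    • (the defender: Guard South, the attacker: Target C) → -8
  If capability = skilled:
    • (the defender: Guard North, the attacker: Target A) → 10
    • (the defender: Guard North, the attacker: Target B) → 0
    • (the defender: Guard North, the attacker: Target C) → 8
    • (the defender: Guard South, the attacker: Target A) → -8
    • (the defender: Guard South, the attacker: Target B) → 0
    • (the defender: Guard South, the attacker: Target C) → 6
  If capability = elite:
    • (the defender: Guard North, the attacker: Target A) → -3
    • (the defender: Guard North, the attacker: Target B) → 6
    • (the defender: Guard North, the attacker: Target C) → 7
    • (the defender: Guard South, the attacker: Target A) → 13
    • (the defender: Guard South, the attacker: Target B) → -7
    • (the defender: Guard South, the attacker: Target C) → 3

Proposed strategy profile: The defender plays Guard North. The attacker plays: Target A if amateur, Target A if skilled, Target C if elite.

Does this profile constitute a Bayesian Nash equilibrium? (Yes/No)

The defender plays Guard North: E[Guard North] = 3/10·(1) + 1/20·(1) + 13/20·(5) = 18/5; E[Guard South] = 3/5. Best-responding. ✓
The attacker (capability amateur), facing Guard North: Target A gives 12, Target B gives -4, Target C gives 3. Proposed Target A is best. ✓
The attacker (capability skilled), facing Guard North: Target A gives 10, Target B gives 0, Target C gives 8. Proposed Target A is best. ✓
The attacker (capability elite), facing Guard North: Target A gives -3, Target B gives 6, Target C gives 7. Proposed Target C is best. ✓

Yes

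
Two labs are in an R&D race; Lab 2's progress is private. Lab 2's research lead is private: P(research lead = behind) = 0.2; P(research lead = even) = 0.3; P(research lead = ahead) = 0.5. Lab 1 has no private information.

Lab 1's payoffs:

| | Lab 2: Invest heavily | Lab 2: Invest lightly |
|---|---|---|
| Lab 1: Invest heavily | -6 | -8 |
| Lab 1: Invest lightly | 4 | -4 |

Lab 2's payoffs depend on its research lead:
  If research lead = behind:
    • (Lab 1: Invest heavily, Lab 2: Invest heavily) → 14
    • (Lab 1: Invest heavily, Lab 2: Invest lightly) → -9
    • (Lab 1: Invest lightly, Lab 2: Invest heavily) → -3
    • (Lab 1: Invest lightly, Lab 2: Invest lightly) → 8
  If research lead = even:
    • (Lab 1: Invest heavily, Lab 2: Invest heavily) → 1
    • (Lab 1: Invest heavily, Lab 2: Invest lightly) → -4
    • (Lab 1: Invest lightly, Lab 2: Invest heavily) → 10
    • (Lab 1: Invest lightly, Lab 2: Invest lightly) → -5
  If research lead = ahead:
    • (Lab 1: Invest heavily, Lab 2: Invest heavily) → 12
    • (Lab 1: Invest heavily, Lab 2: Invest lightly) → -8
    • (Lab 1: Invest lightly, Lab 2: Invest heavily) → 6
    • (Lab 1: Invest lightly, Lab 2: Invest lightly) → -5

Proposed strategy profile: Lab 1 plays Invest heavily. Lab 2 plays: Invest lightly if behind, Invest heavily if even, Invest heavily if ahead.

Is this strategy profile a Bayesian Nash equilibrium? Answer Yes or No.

No

Lab 1 plays Invest heavily: E[Invest heavily] = 0.2·(-8) + 0.3·(-6) + 0.5·(-6) = -6.4; E[Invest lightly] = 2.4. Not best-responding. ✗
Lab 2 (research lead behind), facing Invest heavily: Invest heavily gives 14, Invest lightly gives -9. Proposed Invest lightly is not best — profitable deviation exists. ✗
Lab 2 (research lead even), facing Invest heavily: Invest heavily gives 1, Invest lightly gives -4. Proposed Invest heavily is best. ✓
Lab 2 (research lead ahead), facing Invest heavily: Invest heavily gives 12, Invest lightly gives -8. Proposed Invest heavily is best. ✓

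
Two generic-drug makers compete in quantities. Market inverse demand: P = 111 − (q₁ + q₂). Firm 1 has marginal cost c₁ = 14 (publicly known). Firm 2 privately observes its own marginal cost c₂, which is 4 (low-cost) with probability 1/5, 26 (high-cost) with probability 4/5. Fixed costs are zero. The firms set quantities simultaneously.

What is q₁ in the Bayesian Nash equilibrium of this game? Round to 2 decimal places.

34.87

Firm 2 with cost c maximizes (111 − (q₁+q₂) − c)·q₂, giving q₂(c) = (111 − c − q₁)/2.
E[c₂] = 1/5·4 + 4/5·26 = 21.6
Firm 1's FOC against E[q₂] yields q₁ = (111 − 2·14 + E[c₂])/3 = (111 − 28 + 21.6)/3 = 34.8667.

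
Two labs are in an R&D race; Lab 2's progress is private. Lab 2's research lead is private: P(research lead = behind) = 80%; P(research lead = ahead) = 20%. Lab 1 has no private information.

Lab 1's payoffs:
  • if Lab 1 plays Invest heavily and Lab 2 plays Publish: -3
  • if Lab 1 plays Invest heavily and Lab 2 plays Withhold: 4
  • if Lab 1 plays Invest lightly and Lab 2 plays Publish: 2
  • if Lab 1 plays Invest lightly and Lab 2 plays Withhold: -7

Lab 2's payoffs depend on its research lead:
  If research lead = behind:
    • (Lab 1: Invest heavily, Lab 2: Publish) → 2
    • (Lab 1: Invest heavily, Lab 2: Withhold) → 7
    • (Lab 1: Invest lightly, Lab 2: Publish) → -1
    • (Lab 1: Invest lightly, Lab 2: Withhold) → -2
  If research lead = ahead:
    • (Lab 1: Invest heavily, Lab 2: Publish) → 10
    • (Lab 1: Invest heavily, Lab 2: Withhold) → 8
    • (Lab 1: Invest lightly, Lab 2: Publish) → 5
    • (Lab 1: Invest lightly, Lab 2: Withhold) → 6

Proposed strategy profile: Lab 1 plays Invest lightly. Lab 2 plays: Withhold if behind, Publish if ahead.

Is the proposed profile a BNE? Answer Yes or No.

No

Lab 1 plays Invest lightly: E[Invest lightly] = 0.8·(-7) + 0.2·(2) = -5.2; E[Invest heavily] = 2.6. Not best-responding. ✗
Lab 2 (research lead behind), facing Invest lightly: Publish gives -1, Withhold gives -2. Proposed Withhold is not best — profitable deviation exists. ✗
Lab 2 (research lead ahead), facing Invest lightly: Publish gives 5, Withhold gives 6. Proposed Publish is not best — profitable deviation exists. ✗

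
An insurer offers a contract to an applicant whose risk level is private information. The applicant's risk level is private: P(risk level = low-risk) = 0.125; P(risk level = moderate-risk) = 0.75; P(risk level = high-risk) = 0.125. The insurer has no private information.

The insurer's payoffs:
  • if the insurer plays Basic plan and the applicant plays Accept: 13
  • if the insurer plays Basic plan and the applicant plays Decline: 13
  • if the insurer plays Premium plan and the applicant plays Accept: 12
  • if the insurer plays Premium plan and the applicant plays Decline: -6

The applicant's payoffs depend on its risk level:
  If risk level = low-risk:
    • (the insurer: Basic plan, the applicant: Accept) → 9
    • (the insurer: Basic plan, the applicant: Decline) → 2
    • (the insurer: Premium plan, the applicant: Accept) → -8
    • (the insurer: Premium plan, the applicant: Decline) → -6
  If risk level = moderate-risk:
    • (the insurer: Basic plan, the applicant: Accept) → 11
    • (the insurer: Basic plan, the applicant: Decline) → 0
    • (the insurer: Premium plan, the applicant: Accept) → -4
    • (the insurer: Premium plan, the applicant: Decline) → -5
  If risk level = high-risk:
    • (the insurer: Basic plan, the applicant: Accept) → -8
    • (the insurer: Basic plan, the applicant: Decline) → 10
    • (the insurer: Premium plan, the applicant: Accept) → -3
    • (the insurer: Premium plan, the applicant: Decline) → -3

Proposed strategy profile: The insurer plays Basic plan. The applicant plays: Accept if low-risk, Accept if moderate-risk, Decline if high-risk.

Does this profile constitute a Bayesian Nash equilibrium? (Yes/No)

The insurer plays Basic plan: E[Basic plan] = 0.125·(13) + 0.75·(13) + 0.125·(13) = 13; E[Premium plan] = 9.75. Best-responding. ✓
The applicant (risk level low-risk), facing Basic plan: Accept gives 9, Decline gives 2. Proposed Accept is best. ✓
The applicant (risk level moderate-risk), facing Basic plan: Accept gives 11, Decline gives 0. Proposed Accept is best. ✓
The applicant (risk level high-risk), facing Basic plan: Accept gives -8, Decline gives 10. Proposed Decline is best. ✓

Yes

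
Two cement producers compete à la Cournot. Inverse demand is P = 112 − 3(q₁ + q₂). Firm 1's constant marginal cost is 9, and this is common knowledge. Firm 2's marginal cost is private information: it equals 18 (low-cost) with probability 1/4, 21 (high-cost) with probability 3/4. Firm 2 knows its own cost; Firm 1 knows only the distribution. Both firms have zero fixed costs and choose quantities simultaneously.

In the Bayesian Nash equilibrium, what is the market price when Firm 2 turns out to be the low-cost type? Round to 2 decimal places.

45.96

Firm 2 with cost c maximizes (112 − 3(q₁+q₂) − c)·q₂, giving q₂(c) = (112 − c − 3q₁)/6.
E[c₂] = 1/4·18 + 3/4·21 = 20.25
Firm 1's FOC against E[q₂] yields q₁ = (112 − 2·9 + E[c₂])/9 = (112 − 18 + 20.25)/9 = 12.6944.
q₂(low-cost) = 9.31944, so P = 112 − 3·(12.6944 + 9.31944) = 45.9583.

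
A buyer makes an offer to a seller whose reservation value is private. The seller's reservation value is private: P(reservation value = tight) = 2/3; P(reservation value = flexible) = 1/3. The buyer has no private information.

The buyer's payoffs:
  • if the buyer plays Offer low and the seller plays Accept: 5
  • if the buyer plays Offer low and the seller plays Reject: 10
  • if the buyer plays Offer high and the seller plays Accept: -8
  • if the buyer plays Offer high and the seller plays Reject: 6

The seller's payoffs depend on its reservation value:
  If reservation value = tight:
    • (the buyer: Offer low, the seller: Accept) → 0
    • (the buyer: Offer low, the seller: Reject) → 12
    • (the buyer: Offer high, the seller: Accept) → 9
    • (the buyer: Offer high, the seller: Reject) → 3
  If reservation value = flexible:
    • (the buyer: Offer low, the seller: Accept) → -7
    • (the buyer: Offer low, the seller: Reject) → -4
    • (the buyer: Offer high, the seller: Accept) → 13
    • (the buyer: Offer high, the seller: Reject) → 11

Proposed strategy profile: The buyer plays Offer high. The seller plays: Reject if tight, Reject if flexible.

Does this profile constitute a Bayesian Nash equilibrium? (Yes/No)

A profile is a BNE iff every type of every player is best-responding given beliefs about the other side.
The buyer plays Offer high: E[Offer high] = 2/3·(6) + 1/3·(6) = 6; E[Offer low] = 10. Not best-responding. ✗
The seller (reservation value tight), facing Offer high: Accept gives 9, Reject gives 3. Proposed Reject is not best — profitable deviation exists. ✗
The seller (reservation value flexible), facing Offer high: Accept gives 13, Reject gives 11. Proposed Reject is not best — profitable deviation exists. ✗

No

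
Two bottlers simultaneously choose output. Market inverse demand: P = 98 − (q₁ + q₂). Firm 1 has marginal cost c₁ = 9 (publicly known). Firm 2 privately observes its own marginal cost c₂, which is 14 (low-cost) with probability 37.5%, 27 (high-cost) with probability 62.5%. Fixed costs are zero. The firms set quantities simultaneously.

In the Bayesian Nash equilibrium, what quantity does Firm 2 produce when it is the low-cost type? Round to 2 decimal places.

24.98

Firm 2 with cost c maximizes (98 − (q₁+q₂) − c)·q₂, giving q₂(c) = (98 − c − q₁)/2.
E[c₂] = 0.375·14 + 0.625·27 = 22.125
Firm 1's FOC against E[q₂] yields q₁ = (98 − 2·9 + E[c₂])/3 = (98 − 18 + 22.125)/3 = 34.0417.
q₂(low-cost) = (98 − 14 − 34.0417)/2 = 24.9792.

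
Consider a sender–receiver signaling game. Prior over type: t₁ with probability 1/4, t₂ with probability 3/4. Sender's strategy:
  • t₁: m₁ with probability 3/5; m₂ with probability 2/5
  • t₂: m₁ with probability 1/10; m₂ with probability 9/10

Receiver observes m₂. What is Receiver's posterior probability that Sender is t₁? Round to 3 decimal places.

P(m₂) = (1/4)·(2/5) + (3/4)·(9/10) = 31/40
P(t₁ | m₂) = ((1/4)·(2/5)) / (31/40) = (1/10) / (31/40) = 4/31

0.129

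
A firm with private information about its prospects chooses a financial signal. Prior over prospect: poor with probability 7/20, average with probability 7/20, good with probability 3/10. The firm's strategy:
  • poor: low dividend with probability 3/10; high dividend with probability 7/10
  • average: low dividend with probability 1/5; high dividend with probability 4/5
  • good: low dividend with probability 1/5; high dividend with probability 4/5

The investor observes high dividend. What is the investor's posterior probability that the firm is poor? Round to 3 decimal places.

Apply Bayes' rule using the sender's strategy as the likelihood.
P(high dividend) = (7/20)·(7/10) + (7/20)·(4/5) + (3/10)·(4/5) = 153/200
P(poor | high dividend) = ((7/20)·(7/10)) / (153/200) = (49/200) / (153/200) = 49/153

0.320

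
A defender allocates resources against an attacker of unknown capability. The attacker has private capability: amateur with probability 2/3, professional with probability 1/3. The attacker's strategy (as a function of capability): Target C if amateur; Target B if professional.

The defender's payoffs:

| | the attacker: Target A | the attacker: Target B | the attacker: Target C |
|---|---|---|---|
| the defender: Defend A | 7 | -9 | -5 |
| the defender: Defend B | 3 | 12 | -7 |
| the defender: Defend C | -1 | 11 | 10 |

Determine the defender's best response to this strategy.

Defend C

E[Defend A] = 2/3·(-5) + 1/3·(-9) = -19/3
E[Defend B] = 2/3·(-7) + 1/3·(12) = -2/3
E[Defend C] = 2/3·(10) + 1/3·(11) = 31/3
Best response: Defend C (31/3 is the largest).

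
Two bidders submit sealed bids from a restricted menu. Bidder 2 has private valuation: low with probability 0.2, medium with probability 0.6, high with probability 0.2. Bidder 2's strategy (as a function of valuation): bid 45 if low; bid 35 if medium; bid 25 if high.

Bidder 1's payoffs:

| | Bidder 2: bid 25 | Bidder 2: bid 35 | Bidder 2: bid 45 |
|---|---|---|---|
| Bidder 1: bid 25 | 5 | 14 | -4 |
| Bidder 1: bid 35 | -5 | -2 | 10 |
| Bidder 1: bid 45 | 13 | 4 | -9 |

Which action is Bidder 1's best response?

bid 25

E[bid 25] = 0.2·(-4) + 0.6·(14) + 0.2·(5) = 8.6
E[bid 35] = 0.2·(10) + 0.6·(-2) + 0.2·(-5) = -0.2
E[bid 45] = 0.2·(-9) + 0.6·(4) + 0.2·(13) = 3.2
Best response: bid 25 (8.6 is the largest).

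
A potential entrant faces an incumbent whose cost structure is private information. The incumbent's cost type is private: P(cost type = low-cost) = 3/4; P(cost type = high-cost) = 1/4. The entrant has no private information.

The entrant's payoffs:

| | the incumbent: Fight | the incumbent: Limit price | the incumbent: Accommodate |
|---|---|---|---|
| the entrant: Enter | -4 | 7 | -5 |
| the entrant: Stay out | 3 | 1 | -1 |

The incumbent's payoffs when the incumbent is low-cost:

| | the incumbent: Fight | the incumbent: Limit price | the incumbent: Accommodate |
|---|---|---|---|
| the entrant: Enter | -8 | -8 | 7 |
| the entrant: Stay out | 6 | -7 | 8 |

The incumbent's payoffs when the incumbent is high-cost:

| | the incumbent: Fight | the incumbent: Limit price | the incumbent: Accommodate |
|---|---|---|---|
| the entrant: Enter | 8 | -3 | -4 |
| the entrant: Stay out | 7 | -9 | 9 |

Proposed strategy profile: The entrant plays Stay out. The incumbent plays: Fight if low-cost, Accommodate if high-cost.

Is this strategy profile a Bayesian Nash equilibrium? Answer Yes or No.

No

The entrant plays Stay out: E[Stay out] = 3/4·(3) + 1/4·(-1) = 2; E[Enter] = -17/4. Best-responding. ✓
The incumbent (cost type low-cost), facing Stay out: Fight gives 6, Limit price gives -7, Accommodate gives 8. Proposed Fight is not best — profitable deviation exists. ✗
The incumbent (cost type high-cost), facing Stay out: Fight gives 7, Limit price gives -9, Accommodate gives 9. Proposed Accommodate is best. ✓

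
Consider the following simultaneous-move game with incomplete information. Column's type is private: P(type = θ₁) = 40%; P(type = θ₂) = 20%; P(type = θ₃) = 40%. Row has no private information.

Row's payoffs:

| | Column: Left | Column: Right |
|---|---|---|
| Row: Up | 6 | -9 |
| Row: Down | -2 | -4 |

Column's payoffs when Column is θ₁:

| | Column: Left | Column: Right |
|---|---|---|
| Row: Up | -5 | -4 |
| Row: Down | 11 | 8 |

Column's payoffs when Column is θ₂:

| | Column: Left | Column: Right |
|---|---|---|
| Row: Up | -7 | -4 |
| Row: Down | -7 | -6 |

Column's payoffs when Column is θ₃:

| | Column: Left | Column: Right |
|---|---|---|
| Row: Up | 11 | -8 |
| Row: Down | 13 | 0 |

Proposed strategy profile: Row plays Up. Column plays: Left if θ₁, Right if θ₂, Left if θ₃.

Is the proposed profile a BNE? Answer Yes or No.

No

Row plays Up: E[Up] = 0.4·(6) + 0.2·(-9) + 0.4·(6) = 3; E[Down] = -2.4. Best-responding. ✓
Column (type θ₁), facing Up: Left gives -5, Right gives -4. Proposed Left is not best — profitable deviation exists. ✗
Column (type θ₂), facing Up: Left gives -7, Right gives -4. Proposed Right is best. ✓
Column (type θ₃), facing Up: Left gives 11, Right gives -8. Proposed Left is best. ✓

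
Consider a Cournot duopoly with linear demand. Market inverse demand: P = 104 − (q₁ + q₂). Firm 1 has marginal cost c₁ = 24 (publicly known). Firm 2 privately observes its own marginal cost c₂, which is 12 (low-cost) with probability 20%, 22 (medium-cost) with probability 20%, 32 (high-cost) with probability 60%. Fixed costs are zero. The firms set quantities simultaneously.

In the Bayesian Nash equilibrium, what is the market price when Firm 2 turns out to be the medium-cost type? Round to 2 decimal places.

Type-c best response for Firm 2: q₂(c) = (104 − c)/2 − q₁/2.
Firm 1 maximizes expected profit; its first-order condition is 104 − 2q₁ − E[q₂] − 24 = 0.
Substituting E[q₂] and solving: E[c₂] = 26, so q₁ = (104 − 2·24 + 26)/3 = 27.3333.
q₂(medium-cost) = 27.3333, so P = 104 − (27.3333 + 27.3333) = 49.3333.

49.33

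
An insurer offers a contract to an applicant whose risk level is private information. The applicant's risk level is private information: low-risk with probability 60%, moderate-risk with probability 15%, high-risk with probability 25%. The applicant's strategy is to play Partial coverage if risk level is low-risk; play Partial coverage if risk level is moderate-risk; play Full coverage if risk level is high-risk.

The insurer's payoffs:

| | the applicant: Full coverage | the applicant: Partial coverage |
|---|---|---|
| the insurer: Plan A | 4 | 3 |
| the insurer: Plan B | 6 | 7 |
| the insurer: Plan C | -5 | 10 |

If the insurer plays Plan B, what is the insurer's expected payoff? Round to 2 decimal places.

E[Plan B] = 0.6·7 + 0.15·7 + 0.25·6 = 4.2 + 1.05 + 1.5 = 6.75

6.75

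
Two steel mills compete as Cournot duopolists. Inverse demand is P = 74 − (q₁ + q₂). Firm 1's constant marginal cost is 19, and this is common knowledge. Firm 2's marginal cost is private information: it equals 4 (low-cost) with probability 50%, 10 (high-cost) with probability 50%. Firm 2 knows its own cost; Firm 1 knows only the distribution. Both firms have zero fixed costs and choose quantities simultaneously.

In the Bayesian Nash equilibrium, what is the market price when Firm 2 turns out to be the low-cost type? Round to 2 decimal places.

Type-c best response for Firm 2: q₂(c) = (74 − c)/2 − q₁/2.
Firm 1 maximizes expected profit; its first-order condition is 74 − 2q₁ − E[q₂] − 19 = 0.
Substituting E[q₂] and solving: E[c₂] = 7, so q₁ = (74 − 2·19 + 7)/3 = 14.3333.
q₂(low-cost) = 27.8333, so P = 74 − (14.3333 + 27.8333) = 31.8333.

31.83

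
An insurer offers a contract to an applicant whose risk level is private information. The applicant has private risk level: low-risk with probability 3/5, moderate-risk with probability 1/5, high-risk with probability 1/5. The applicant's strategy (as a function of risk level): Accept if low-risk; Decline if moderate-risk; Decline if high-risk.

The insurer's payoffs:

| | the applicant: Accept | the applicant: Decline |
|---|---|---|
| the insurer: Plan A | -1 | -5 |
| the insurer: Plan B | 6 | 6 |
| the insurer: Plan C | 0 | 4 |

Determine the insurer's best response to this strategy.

Plan B

E[Plan A] = 3/5·(-1) + 1/5·(-5) + 1/5·(-5) = -13/5
E[Plan B] = 3/5·(6) + 1/5·(6) + 1/5·(6) = 6
E[Plan C] = 3/5·(0) + 1/5·(4) + 1/5·(4) = 8/5
Best response: Plan B (6 is the largest).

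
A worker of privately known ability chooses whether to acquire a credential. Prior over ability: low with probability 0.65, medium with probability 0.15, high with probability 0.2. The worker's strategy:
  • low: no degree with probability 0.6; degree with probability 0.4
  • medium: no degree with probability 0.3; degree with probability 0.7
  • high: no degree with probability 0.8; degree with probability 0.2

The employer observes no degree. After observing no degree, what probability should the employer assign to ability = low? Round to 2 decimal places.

Apply Bayes' rule using the sender's strategy as the likelihood.
P(no degree) = 0.65·0.6 + 0.15·0.3 + 0.2·0.8 = 0.595
P(low | no degree) = (0.65·0.6) / 0.595 = 0.39 / 0.595 = 0.655462

0.66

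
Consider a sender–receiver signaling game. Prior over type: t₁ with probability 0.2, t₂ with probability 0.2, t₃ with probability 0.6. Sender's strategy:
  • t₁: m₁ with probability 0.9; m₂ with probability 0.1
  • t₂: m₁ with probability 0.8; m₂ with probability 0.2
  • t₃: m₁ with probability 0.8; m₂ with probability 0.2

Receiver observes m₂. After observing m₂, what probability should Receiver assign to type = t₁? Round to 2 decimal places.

P(m₂) = 0.2·0.1 + 0.2·0.2 + 0.6·0.2 = 0.18
P(t₁ | m₂) = (0.2·0.1) / 0.18 = 0.02 / 0.18 = 0.111111

0.11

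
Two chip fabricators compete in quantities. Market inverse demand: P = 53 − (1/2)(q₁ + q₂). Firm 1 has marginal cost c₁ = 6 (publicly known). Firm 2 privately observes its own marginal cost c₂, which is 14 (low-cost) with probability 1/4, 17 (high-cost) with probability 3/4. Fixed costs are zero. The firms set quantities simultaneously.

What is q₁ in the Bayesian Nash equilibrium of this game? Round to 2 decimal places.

Firm 2 with cost c maximizes (53 − (1/2)(q₁+q₂) − c)·q₂, giving q₂(c) = (53 − c − (1/2)q₁).
E[c₂] = 1/4·14 + 3/4·17 = 16.25
Firm 1's FOC against E[q₂] yields q₁ = (53 − 2·6 + E[c₂])/(3/2) = (53 − 12 + 16.25)/(3/2) = 38.1667.

38.17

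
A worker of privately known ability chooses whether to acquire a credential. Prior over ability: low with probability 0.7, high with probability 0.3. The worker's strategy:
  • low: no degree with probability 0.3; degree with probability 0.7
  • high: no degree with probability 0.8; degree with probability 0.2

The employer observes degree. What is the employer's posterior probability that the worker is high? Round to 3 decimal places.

Apply Bayes' rule using the sender's strategy as the likelihood.
P(degree) = 0.7·0.7 + 0.3·0.2 = 0.55
P(high | degree) = (0.3·0.2) / 0.55 = 0.06 / 0.55 = 0.109091

0.109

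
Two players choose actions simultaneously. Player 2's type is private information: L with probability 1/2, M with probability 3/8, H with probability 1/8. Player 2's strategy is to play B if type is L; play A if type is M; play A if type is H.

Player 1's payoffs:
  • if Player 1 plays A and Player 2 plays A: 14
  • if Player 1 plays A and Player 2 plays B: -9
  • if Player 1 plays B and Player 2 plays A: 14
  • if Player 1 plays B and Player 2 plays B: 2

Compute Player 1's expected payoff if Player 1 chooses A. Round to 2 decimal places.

2.50

Take the expectation over Player 2's type, weighting each type's action by its prior probability.
E[A] = 1/2·(-9) + 3/8·14 + 1/8·14 = (-9/2) + 21/4 + 7/4 = 5/2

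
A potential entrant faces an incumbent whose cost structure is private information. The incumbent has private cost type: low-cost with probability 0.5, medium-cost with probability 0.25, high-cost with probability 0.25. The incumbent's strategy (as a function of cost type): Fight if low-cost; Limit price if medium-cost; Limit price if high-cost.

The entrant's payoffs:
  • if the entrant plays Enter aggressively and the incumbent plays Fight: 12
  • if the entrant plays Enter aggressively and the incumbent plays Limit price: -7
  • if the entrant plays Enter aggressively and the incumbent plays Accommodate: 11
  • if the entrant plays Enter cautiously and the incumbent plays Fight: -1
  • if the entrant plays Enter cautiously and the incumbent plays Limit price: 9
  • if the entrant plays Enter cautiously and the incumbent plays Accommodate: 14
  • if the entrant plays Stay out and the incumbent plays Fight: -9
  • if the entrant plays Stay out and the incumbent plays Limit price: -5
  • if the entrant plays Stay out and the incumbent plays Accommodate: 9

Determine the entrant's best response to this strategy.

Enter cautiously

E[Enter aggressively] = 0.5·(12) + 0.25·(-7) + 0.25·(-7) = 2.5
E[Enter cautiously] = 0.5·(-1) + 0.25·(9) + 0.25·(9) = 4
E[Stay out] = 0.5·(-9) + 0.25·(-5) + 0.25·(-5) = -7
Best response: Enter cautiously (4 is the largest).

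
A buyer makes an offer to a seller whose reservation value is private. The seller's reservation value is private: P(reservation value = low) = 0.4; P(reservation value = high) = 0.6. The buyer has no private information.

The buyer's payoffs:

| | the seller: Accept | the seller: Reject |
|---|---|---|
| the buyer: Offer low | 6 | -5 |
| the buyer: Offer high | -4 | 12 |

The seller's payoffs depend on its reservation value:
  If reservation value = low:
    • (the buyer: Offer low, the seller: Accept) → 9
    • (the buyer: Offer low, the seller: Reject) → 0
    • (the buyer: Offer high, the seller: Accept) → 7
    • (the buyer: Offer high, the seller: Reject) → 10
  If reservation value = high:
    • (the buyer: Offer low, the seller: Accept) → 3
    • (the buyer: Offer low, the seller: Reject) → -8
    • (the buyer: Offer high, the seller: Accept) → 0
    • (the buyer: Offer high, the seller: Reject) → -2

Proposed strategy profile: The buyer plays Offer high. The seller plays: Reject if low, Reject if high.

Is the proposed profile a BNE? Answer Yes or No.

A profile is a BNE iff every type of every player is best-responding given beliefs about the other side.
The buyer plays Offer high: E[Offer high] = 0.4·(12) + 0.6·(12) = 12; E[Offer low] = -5. Best-responding. ✓
The seller (reservation value low), facing Offer high: Accept gives 7, Reject gives 10. Proposed Reject is best. ✓
The seller (reservation value high), facing Offer high: Accept gives 0, Reject gives -2. Proposed Reject is not best — profitable deviation exists. ✗

No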